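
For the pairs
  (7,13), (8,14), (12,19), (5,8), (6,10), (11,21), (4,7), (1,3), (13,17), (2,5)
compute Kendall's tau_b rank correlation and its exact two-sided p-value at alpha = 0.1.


Step 1: Enumerate the 45 unordered pairs (i,j) with i<j and classify each by sign(x_j-x_i) * sign(y_j-y_i).
  (1,2):dx=+1,dy=+1->C; (1,3):dx=+5,dy=+6->C; (1,4):dx=-2,dy=-5->C; (1,5):dx=-1,dy=-3->C
  (1,6):dx=+4,dy=+8->C; (1,7):dx=-3,dy=-6->C; (1,8):dx=-6,dy=-10->C; (1,9):dx=+6,dy=+4->C
  (1,10):dx=-5,dy=-8->C; (2,3):dx=+4,dy=+5->C; (2,4):dx=-3,dy=-6->C; (2,5):dx=-2,dy=-4->C
  (2,6):dx=+3,dy=+7->C; (2,7):dx=-4,dy=-7->C; (2,8):dx=-7,dy=-11->C; (2,9):dx=+5,dy=+3->C
  (2,10):dx=-6,dy=-9->C; (3,4):dx=-7,dy=-11->C; (3,5):dx=-6,dy=-9->C; (3,6):dx=-1,dy=+2->D
  (3,7):dx=-8,dy=-12->C; (3,8):dx=-11,dy=-16->C; (3,9):dx=+1,dy=-2->D; (3,10):dx=-10,dy=-14->C
  (4,5):dx=+1,dy=+2->C; (4,6):dx=+6,dy=+13->C; (4,7):dx=-1,dy=-1->C; (4,8):dx=-4,dy=-5->C
  (4,9):dx=+8,dy=+9->C; (4,10):dx=-3,dy=-3->C; (5,6):dx=+5,dy=+11->C; (5,7):dx=-2,dy=-3->C
  (5,8):dx=-5,dy=-7->C; (5,9):dx=+7,dy=+7->C; (5,10):dx=-4,dy=-5->C; (6,7):dx=-7,dy=-14->C
  (6,8):dx=-10,dy=-18->C; (6,9):dx=+2,dy=-4->D; (6,10):dx=-9,dy=-16->C; (7,8):dx=-3,dy=-4->C
  (7,9):dx=+9,dy=+10->C; (7,10):dx=-2,dy=-2->C; (8,9):dx=+12,dy=+14->C; (8,10):dx=+1,dy=+2->C
  (9,10):dx=-11,dy=-12->C
Step 2: C = 42, D = 3, total pairs = 45.
Step 3: tau = (C - D)/(n(n-1)/2) = (42 - 3)/45 = 0.866667.
Step 4: Exact two-sided p-value (enumerate n! = 3628800 permutations of y under H0): p = 0.000115.
Step 5: alpha = 0.1. reject H0.

tau_b = 0.8667 (C=42, D=3), p = 0.000115, reject H0.


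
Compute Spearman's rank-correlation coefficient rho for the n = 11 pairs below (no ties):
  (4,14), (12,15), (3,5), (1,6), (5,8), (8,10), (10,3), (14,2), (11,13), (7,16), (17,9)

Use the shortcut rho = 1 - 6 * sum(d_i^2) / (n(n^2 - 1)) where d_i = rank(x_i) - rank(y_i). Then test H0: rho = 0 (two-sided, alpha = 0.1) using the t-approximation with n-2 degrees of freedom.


Step 1: Rank x and y separately (midranks; no ties here).
rank(x): 4->3, 12->9, 3->2, 1->1, 5->4, 8->6, 10->7, 14->10, 11->8, 7->5, 17->11
rank(y): 14->9, 15->10, 5->3, 6->4, 8->5, 10->7, 3->2, 2->1, 13->8, 16->11, 9->6
Step 2: d_i = R_x(i) - R_y(i); compute d_i^2.
  (3-9)^2=36, (9-10)^2=1, (2-3)^2=1, (1-4)^2=9, (4-5)^2=1, (6-7)^2=1, (7-2)^2=25, (10-1)^2=81, (8-8)^2=0, (5-11)^2=36, (11-6)^2=25
sum(d^2) = 216.
Step 3: rho = 1 - 6*216 / (11*(11^2 - 1)) = 1 - 1296/1320 = 0.018182.
Step 4: Under H0, t = rho * sqrt((n-2)/(1-rho^2)) = 0.0546 ~ t(9).
Step 5: Two-sided p-value from the t-distribution with 9 df = 0.957685.
Step 6: alpha = 0.1. fail to reject H0.

rho = 0.0182, p = 0.957685, fail to reject H0 at alpha = 0.1.


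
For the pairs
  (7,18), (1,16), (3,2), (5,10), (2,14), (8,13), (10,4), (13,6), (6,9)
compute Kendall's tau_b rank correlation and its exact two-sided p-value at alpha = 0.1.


Step 1: Enumerate the 36 unordered pairs (i,j) with i<j and classify each by sign(x_j-x_i) * sign(y_j-y_i).
  (1,2):dx=-6,dy=-2->C; (1,3):dx=-4,dy=-16->C; (1,4):dx=-2,dy=-8->C; (1,5):dx=-5,dy=-4->C
  (1,6):dx=+1,dy=-5->D; (1,7):dx=+3,dy=-14->D; (1,8):dx=+6,dy=-12->D; (1,9):dx=-1,dy=-9->C
  (2,3):dx=+2,dy=-14->D; (2,4):dx=+4,dy=-6->D; (2,5):dx=+1,dy=-2->D; (2,6):dx=+7,dy=-3->D
  (2,7):dx=+9,dy=-12->D; (2,8):dx=+12,dy=-10->D; (2,9):dx=+5,dy=-7->D; (3,4):dx=+2,dy=+8->C
  (3,5):dx=-1,dy=+12->D; (3,6):dx=+5,dy=+11->C; (3,7):dx=+7,dy=+2->C; (3,8):dx=+10,dy=+4->C
  (3,9):dx=+3,dy=+7->C; (4,5):dx=-3,dy=+4->D; (4,6):dx=+3,dy=+3->C; (4,7):dx=+5,dy=-6->D
  (4,8):dx=+8,dy=-4->D; (4,9):dx=+1,dy=-1->D; (5,6):dx=+6,dy=-1->D; (5,7):dx=+8,dy=-10->D
  (5,8):dx=+11,dy=-8->D; (5,9):dx=+4,dy=-5->D; (6,7):dx=+2,dy=-9->D; (6,8):dx=+5,dy=-7->D
  (6,9):dx=-2,dy=-4->C; (7,8):dx=+3,dy=+2->C; (7,9):dx=-4,dy=+5->D; (8,9):dx=-7,dy=+3->D
Step 2: C = 13, D = 23, total pairs = 36.
Step 3: tau = (C - D)/(n(n-1)/2) = (13 - 23)/36 = -0.277778.
Step 4: Exact two-sided p-value (enumerate n! = 362880 permutations of y under H0): p = 0.358488.
Step 5: alpha = 0.1. fail to reject H0.

tau_b = -0.2778 (C=13, D=23), p = 0.358488, fail to reject H0.


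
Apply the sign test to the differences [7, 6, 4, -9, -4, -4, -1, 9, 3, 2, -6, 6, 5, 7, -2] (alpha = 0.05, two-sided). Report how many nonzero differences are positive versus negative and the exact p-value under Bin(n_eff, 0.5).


Step 1: Discard zero differences. Original n = 15; n_eff = number of nonzero differences = 15.
Nonzero differences (with sign): +7, +6, +4, -9, -4, -4, -1, +9, +3, +2, -6, +6, +5, +7, -2
Step 2: Count signs: positive = 9, negative = 6.
Step 3: Under H0: P(positive) = 0.5, so the number of positives S ~ Bin(15, 0.5).
Step 4: Two-sided exact p-value = sum of Bin(15,0.5) probabilities at or below the observed probability = 0.607239.
Step 5: alpha = 0.05. fail to reject H0.

n_eff = 15, pos = 9, neg = 6, p = 0.607239, fail to reject H0.


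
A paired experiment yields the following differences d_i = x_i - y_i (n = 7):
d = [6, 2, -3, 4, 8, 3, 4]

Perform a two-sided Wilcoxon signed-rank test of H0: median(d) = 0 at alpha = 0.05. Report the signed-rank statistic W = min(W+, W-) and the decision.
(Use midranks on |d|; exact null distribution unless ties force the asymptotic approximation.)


Step 1: Drop any zero differences (none here) and take |d_i|.
|d| = [6, 2, 3, 4, 8, 3, 4]
Step 2: Midrank |d_i| (ties get averaged ranks).
ranks: |6|->6, |2|->1, |3|->2.5, |4|->4.5, |8|->7, |3|->2.5, |4|->4.5
Step 3: Attach original signs; sum ranks with positive sign and with negative sign.
W+ = 6 + 1 + 4.5 + 7 + 2.5 + 4.5 = 25.5
W- = 2.5 = 2.5
(Check: W+ + W- = 28 should equal n(n+1)/2 = 28.)
Step 4: Test statistic W = min(W+, W-) = 2.5.
Step 5: Ties in |d|, so use the tie-corrected normal approximation.
        E[W] = n(n+1)/4 = 7*8/4 = 14.
        Tie groups: |d|=3 (t=2), |d|=4 (t=2); sum(t^3 - t) = 12.
        Var[W] = n(n+1)(2n+1)/24 - sum(t^3-t)/48 = 840/24 - 12/48 = 34.75.
        z = (W - E[W]) / sqrt(Var[W]) = (2.5 - 14) / 5.8949 = -1.9508.
        Two-sided p = 2*Phi(z) = 0.051077.
Step 6: alpha = 0.05. fail to reject H0.

W+ = 25.5, W- = 2.5, W = min = 2.5, p = 0.051077, fail to reject H0.


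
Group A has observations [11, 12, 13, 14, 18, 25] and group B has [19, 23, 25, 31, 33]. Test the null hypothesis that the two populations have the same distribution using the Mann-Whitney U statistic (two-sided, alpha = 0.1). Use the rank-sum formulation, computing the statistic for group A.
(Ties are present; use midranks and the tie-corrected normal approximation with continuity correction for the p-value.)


Step 1: Combine and sort all 11 observations; assign midranks.
sorted (value, group): (11,X), (12,X), (13,X), (14,X), (18,X), (19,Y), (23,Y), (25,X), (25,Y), (31,Y), (33,Y)
ranks: 11->1, 12->2, 13->3, 14->4, 18->5, 19->6, 23->7, 25->8.5, 25->8.5, 31->10, 33->11
Step 2: Rank sum for X: R1 = 1 + 2 + 3 + 4 + 5 + 8.5 = 23.5.
Step 3: U_X = R1 - n1(n1+1)/2 = 23.5 - 6*7/2 = 23.5 - 21 = 2.5.
       U_Y = n1*n2 - U_X = 30 - 2.5 = 27.5.
Step 4: Ties are present, so use the tie-corrected normal approximation (with continuity correction) for the p-value.
Step 5: p-value = 0.028100; compare to alpha = 0.1. reject H0.

U_X = 2.5, p = 0.028100, reject H0 at alpha = 0.1.


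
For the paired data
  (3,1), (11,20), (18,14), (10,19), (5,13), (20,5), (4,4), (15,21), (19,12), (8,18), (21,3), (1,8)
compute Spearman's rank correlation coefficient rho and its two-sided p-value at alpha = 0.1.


Step 1: Rank x and y separately (midranks; no ties here).
rank(x): 3->2, 11->7, 18->9, 10->6, 5->4, 20->11, 4->3, 15->8, 19->10, 8->5, 21->12, 1->1
rank(y): 1->1, 20->11, 14->8, 19->10, 13->7, 5->4, 4->3, 21->12, 12->6, 18->9, 3->2, 8->5
Step 2: d_i = R_x(i) - R_y(i); compute d_i^2.
  (2-1)^2=1, (7-11)^2=16, (9-8)^2=1, (6-10)^2=16, (4-7)^2=9, (11-4)^2=49, (3-3)^2=0, (8-12)^2=16, (10-6)^2=16, (5-9)^2=16, (12-2)^2=100, (1-5)^2=16
sum(d^2) = 256.
Step 3: rho = 1 - 6*256 / (12*(12^2 - 1)) = 1 - 1536/1716 = 0.104895.
Step 4: Under H0, t = rho * sqrt((n-2)/(1-rho^2)) = 0.3335 ~ t(10).
Step 5: Two-sided p-value from the t-distribution with 10 df = 0.745609.
Step 6: alpha = 0.1. fail to reject H0.

rho = 0.1049, p = 0.745609, fail to reject H0 at alpha = 0.1.


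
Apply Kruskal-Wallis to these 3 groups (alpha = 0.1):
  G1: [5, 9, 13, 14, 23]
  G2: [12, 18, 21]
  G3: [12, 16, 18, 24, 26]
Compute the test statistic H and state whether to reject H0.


Step 1: Combine all N = 13 observations and assign midranks.
sorted (value, group, rank): (5,G1,1), (9,G1,2), (12,G2,3.5), (12,G3,3.5), (13,G1,5), (14,G1,6), (16,G3,7), (18,G2,8.5), (18,G3,8.5), (21,G2,10), (23,G1,11), (24,G3,12), (26,G3,13)
Step 2: Sum ranks within each group.
R_1 = 25 (n_1 = 5)
R_2 = 22 (n_2 = 3)
R_3 = 44 (n_3 = 5)
Step 3: H = 12/(N(N+1)) * sum(R_i^2/n_i) - 3(N+1)
     = 12/(13*14) * (25^2/5 + 22^2/3 + 44^2/5) - 3*14
     = 0.065934 * 673.533 - 42
     = 2.408791.
Step 4: Ties present; correction factor C = 1 - 12/(13^3 - 13) = 0.994505. Corrected H = 2.408791 / 0.994505 = 2.422099.
Step 5: Under H0, H ~ chi^2(2); p-value = 0.297884.
Step 6: alpha = 0.1. fail to reject H0.

H = 2.4221, df = 2, p = 0.297884, fail to reject H0.


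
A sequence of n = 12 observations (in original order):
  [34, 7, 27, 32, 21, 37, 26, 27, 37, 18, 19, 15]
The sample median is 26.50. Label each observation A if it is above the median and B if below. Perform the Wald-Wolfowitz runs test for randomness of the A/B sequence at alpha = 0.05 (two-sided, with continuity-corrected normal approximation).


Step 1: Compute median = 26.50; label A = above, B = below.
Labels in order: ABAABABAABBB  (n_A = 6, n_B = 6)
Step 2: Count runs R = 8.
Step 3: Under H0 (random ordering), E[R] = 2*n_A*n_B/(n_A+n_B) + 1 = 2*6*6/12 + 1 = 7.0000.
        Var[R] = 2*n_A*n_B*(2*n_A*n_B - n_A - n_B) / ((n_A+n_B)^2 * (n_A+n_B-1)) = 4320/1584 = 2.7273.
        SD[R] = 1.6514.
Step 4: Continuity-corrected z = (R - 0.5 - E[R]) / SD[R] = (8 - 0.5 - 7.0000) / 1.6514 = 0.3028.
Step 5: Two-sided p-value via normal approximation = 2*(1 - Phi(|z|)) = 0.762069.
Step 6: alpha = 0.05. fail to reject H0.

R = 8, z = 0.3028, p = 0.762069, fail to reject H0.


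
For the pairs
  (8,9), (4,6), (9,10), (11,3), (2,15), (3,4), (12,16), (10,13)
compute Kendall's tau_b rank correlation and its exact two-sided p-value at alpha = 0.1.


Step 1: Enumerate the 28 unordered pairs (i,j) with i<j and classify each by sign(x_j-x_i) * sign(y_j-y_i).
  (1,2):dx=-4,dy=-3->C; (1,3):dx=+1,dy=+1->C; (1,4):dx=+3,dy=-6->D; (1,5):dx=-6,dy=+6->D
  (1,6):dx=-5,dy=-5->C; (1,7):dx=+4,dy=+7->C; (1,8):dx=+2,dy=+4->C; (2,3):dx=+5,dy=+4->C
  (2,4):dx=+7,dy=-3->D; (2,5):dx=-2,dy=+9->D; (2,6):dx=-1,dy=-2->C; (2,7):dx=+8,dy=+10->C
  (2,8):dx=+6,dy=+7->C; (3,4):dx=+2,dy=-7->D; (3,5):dx=-7,dy=+5->D; (3,6):dx=-6,dy=-6->C
  (3,7):dx=+3,dy=+6->C; (3,8):dx=+1,dy=+3->C; (4,5):dx=-9,dy=+12->D; (4,6):dx=-8,dy=+1->D
  (4,7):dx=+1,dy=+13->C; (4,8):dx=-1,dy=+10->D; (5,6):dx=+1,dy=-11->D; (5,7):dx=+10,dy=+1->C
  (5,8):dx=+8,dy=-2->D; (6,7):dx=+9,dy=+12->C; (6,8):dx=+7,dy=+9->C; (7,8):dx=-2,dy=-3->C
Step 2: C = 17, D = 11, total pairs = 28.
Step 3: tau = (C - D)/(n(n-1)/2) = (17 - 11)/28 = 0.214286.
Step 4: Exact two-sided p-value (enumerate n! = 40320 permutations of y under H0): p = 0.548413.
Step 5: alpha = 0.1. fail to reject H0.

tau_b = 0.2143 (C=17, D=11), p = 0.548413, fail to reject H0.


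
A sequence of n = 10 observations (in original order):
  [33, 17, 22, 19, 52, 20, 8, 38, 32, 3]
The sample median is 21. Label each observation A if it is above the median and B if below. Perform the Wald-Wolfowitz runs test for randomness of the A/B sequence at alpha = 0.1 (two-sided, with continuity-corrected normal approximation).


Step 1: Compute median = 21; label A = above, B = below.
Labels in order: ABABABBAAB  (n_A = 5, n_B = 5)
Step 2: Count runs R = 8.
Step 3: Under H0 (random ordering), E[R] = 2*n_A*n_B/(n_A+n_B) + 1 = 2*5*5/10 + 1 = 6.0000.
        Var[R] = 2*n_A*n_B*(2*n_A*n_B - n_A - n_B) / ((n_A+n_B)^2 * (n_A+n_B-1)) = 2000/900 = 2.2222.
        SD[R] = 1.4907.
Step 4: Continuity-corrected z = (R - 0.5 - E[R]) / SD[R] = (8 - 0.5 - 6.0000) / 1.4907 = 1.0062.
Step 5: Two-sided p-value via normal approximation = 2*(1 - Phi(|z|)) = 0.314305.
Step 6: alpha = 0.1. fail to reject H0.

R = 8, z = 1.0062, p = 0.314305, fail to reject H0.


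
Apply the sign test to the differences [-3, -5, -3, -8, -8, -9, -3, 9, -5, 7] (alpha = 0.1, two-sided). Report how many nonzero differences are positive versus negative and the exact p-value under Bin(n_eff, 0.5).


Step 1: Discard zero differences. Original n = 10; n_eff = number of nonzero differences = 10.
Nonzero differences (with sign): -3, -5, -3, -8, -8, -9, -3, +9, -5, +7
Step 2: Count signs: positive = 2, negative = 8.
Step 3: Under H0: P(positive) = 0.5, so the number of positives S ~ Bin(10, 0.5).
Step 4: Two-sided exact p-value = sum of Bin(10,0.5) probabilities at or below the observed probability = 0.109375.
Step 5: alpha = 0.1. fail to reject H0.

n_eff = 10, pos = 2, neg = 8, p = 0.109375, fail to reject H0.


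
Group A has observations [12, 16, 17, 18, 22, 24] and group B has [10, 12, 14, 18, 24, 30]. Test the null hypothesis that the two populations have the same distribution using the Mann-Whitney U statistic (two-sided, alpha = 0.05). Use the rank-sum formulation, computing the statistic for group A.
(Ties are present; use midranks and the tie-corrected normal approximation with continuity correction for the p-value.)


Step 1: Combine and sort all 12 observations; assign midranks.
sorted (value, group): (10,Y), (12,X), (12,Y), (14,Y), (16,X), (17,X), (18,X), (18,Y), (22,X), (24,X), (24,Y), (30,Y)
ranks: 10->1, 12->2.5, 12->2.5, 14->4, 16->5, 17->6, 18->7.5, 18->7.5, 22->9, 24->10.5, 24->10.5, 30->12
Step 2: Rank sum for X: R1 = 2.5 + 5 + 6 + 7.5 + 9 + 10.5 = 40.5.
Step 3: U_X = R1 - n1(n1+1)/2 = 40.5 - 6*7/2 = 40.5 - 21 = 19.5.
       U_Y = n1*n2 - U_X = 36 - 19.5 = 16.5.
Step 4: Ties are present, so use the tie-corrected normal approximation (with continuity correction) for the p-value.
Step 5: p-value = 0.872113; compare to alpha = 0.05. fail to reject H0.

U_X = 19.5, p = 0.872113, fail to reject H0 at alpha = 0.05.


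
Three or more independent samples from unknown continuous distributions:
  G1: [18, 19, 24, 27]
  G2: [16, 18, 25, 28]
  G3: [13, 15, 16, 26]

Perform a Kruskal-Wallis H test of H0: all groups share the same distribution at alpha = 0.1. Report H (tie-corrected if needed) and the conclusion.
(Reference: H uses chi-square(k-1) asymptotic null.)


Step 1: Combine all N = 12 observations and assign midranks.
sorted (value, group, rank): (13,G3,1), (15,G3,2), (16,G2,3.5), (16,G3,3.5), (18,G1,5.5), (18,G2,5.5), (19,G1,7), (24,G1,8), (25,G2,9), (26,G3,10), (27,G1,11), (28,G2,12)
Step 2: Sum ranks within each group.
R_1 = 31.5 (n_1 = 4)
R_2 = 30 (n_2 = 4)
R_3 = 16.5 (n_3 = 4)
Step 3: H = 12/(N(N+1)) * sum(R_i^2/n_i) - 3(N+1)
     = 12/(12*13) * (31.5^2/4 + 30^2/4 + 16.5^2/4) - 3*13
     = 0.076923 * 541.125 - 39
     = 2.625000.
Step 4: Ties present; correction factor C = 1 - 12/(12^3 - 12) = 0.993007. Corrected H = 2.625000 / 0.993007 = 2.643486.
Step 5: Under H0, H ~ chi^2(2); p-value = 0.266670.
Step 6: alpha = 0.1. fail to reject H0.

H = 2.6435, df = 2, p = 0.266670, fail to reject H0.


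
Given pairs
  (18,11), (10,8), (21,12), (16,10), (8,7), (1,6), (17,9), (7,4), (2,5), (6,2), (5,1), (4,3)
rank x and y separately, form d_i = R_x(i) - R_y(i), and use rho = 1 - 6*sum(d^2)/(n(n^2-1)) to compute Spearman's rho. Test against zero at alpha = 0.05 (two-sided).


Step 1: Rank x and y separately (midranks; no ties here).
rank(x): 18->11, 10->8, 21->12, 16->9, 8->7, 1->1, 17->10, 7->6, 2->2, 6->5, 5->4, 4->3
rank(y): 11->11, 8->8, 12->12, 10->10, 7->7, 6->6, 9->9, 4->4, 5->5, 2->2, 1->1, 3->3
Step 2: d_i = R_x(i) - R_y(i); compute d_i^2.
  (11-11)^2=0, (8-8)^2=0, (12-12)^2=0, (9-10)^2=1, (7-7)^2=0, (1-6)^2=25, (10-9)^2=1, (6-4)^2=4, (2-5)^2=9, (5-2)^2=9, (4-1)^2=9, (3-3)^2=0
sum(d^2) = 58.
Step 3: rho = 1 - 6*58 / (12*(12^2 - 1)) = 1 - 348/1716 = 0.797203.
Step 4: Under H0, t = rho * sqrt((n-2)/(1-rho^2)) = 4.1758 ~ t(10).
Step 5: Two-sided p-value from the t-distribution with 10 df = 0.001900.
Step 6: alpha = 0.05. reject H0.

rho = 0.7972, p = 0.001900, reject H0 at alpha = 0.05.


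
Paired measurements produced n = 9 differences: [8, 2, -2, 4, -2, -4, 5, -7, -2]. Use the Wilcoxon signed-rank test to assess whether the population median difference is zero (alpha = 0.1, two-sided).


Step 1: Drop any zero differences (none here) and take |d_i|.
|d| = [8, 2, 2, 4, 2, 4, 5, 7, 2]
Step 2: Midrank |d_i| (ties get averaged ranks).
ranks: |8|->9, |2|->2.5, |2|->2.5, |4|->5.5, |2|->2.5, |4|->5.5, |5|->7, |7|->8, |2|->2.5
Step 3: Attach original signs; sum ranks with positive sign and with negative sign.
W+ = 9 + 2.5 + 5.5 + 7 = 24
W- = 2.5 + 2.5 + 5.5 + 8 + 2.5 = 21
(Check: W+ + W- = 45 should equal n(n+1)/2 = 45.)
Step 4: Test statistic W = min(W+, W-) = 21.
Step 5: Ties in |d|, so use the tie-corrected normal approximation.
        E[W] = n(n+1)/4 = 9*10/4 = 22.5.
        Tie groups: |d|=2 (t=4), |d|=4 (t=2); sum(t^3 - t) = 66.
        Var[W] = n(n+1)(2n+1)/24 - sum(t^3-t)/48 = 1710/24 - 66/48 = 69.875.
        z = (W - E[W]) / sqrt(Var[W]) = (21 - 22.5) / 8.3591 = -0.1794.
        Two-sided p = 2*Phi(z) = 0.857589.
Step 6: alpha = 0.1. fail to reject H0.

W+ = 24, W- = 21, W = min = 21, p = 0.857589, fail to reject H0.


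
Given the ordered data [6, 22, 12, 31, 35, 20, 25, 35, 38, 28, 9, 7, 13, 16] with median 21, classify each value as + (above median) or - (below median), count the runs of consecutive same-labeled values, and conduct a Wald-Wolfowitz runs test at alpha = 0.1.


Step 1: Compute median = 21; label A = above, B = below.
Labels in order: BABAABAAAABBBB  (n_A = 7, n_B = 7)
Step 2: Count runs R = 7.
Step 3: Under H0 (random ordering), E[R] = 2*n_A*n_B/(n_A+n_B) + 1 = 2*7*7/14 + 1 = 8.0000.
        Var[R] = 2*n_A*n_B*(2*n_A*n_B - n_A - n_B) / ((n_A+n_B)^2 * (n_A+n_B-1)) = 8232/2548 = 3.2308.
        SD[R] = 1.7974.
Step 4: Continuity-corrected z = (R + 0.5 - E[R]) / SD[R] = (7 + 0.5 - 8.0000) / 1.7974 = -0.2782.
Step 5: Two-sided p-value via normal approximation = 2*(1 - Phi(|z|)) = 0.780879.
Step 6: alpha = 0.1. fail to reject H0.

R = 7, z = -0.2782, p = 0.780879, fail to reject H0.


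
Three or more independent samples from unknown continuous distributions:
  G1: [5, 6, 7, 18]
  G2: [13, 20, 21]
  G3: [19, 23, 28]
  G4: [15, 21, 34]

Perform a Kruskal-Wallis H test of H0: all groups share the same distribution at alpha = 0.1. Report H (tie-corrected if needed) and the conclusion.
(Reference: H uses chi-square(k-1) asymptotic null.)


Step 1: Combine all N = 13 observations and assign midranks.
sorted (value, group, rank): (5,G1,1), (6,G1,2), (7,G1,3), (13,G2,4), (15,G4,5), (18,G1,6), (19,G3,7), (20,G2,8), (21,G2,9.5), (21,G4,9.5), (23,G3,11), (28,G3,12), (34,G4,13)
Step 2: Sum ranks within each group.
R_1 = 12 (n_1 = 4)
R_2 = 21.5 (n_2 = 3)
R_3 = 30 (n_3 = 3)
R_4 = 27.5 (n_4 = 3)
Step 3: H = 12/(N(N+1)) * sum(R_i^2/n_i) - 3(N+1)
     = 12/(13*14) * (12^2/4 + 21.5^2/3 + 30^2/3 + 27.5^2/3) - 3*14
     = 0.065934 * 742.167 - 42
     = 6.934066.
Step 4: Ties present; correction factor C = 1 - 6/(13^3 - 13) = 0.997253. Corrected H = 6.934066 / 0.997253 = 6.953168.
Step 5: Under H0, H ~ chi^2(3); p-value = 0.073406.
Step 6: alpha = 0.1. reject H0.

H = 6.9532, df = 3, p = 0.073406, reject H0.


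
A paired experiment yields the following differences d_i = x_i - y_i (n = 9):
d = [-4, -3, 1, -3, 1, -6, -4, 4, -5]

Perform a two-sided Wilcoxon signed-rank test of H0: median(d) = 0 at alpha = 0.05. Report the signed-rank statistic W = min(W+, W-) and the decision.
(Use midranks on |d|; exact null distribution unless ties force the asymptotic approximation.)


Step 1: Drop any zero differences (none here) and take |d_i|.
|d| = [4, 3, 1, 3, 1, 6, 4, 4, 5]
Step 2: Midrank |d_i| (ties get averaged ranks).
ranks: |4|->6, |3|->3.5, |1|->1.5, |3|->3.5, |1|->1.5, |6|->9, |4|->6, |4|->6, |5|->8
Step 3: Attach original signs; sum ranks with positive sign and with negative sign.
W+ = 1.5 + 1.5 + 6 = 9
W- = 6 + 3.5 + 3.5 + 9 + 6 + 8 = 36
(Check: W+ + W- = 45 should equal n(n+1)/2 = 45.)
Step 4: Test statistic W = min(W+, W-) = 9.
Step 5: Ties in |d|, so use the tie-corrected normal approximation.
        E[W] = n(n+1)/4 = 9*10/4 = 22.5.
        Tie groups: |d|=1 (t=2), |d|=3 (t=2), |d|=4 (t=3); sum(t^3 - t) = 36.
        Var[W] = n(n+1)(2n+1)/24 - sum(t^3-t)/48 = 1710/24 - 36/48 = 70.5.
        z = (W - E[W]) / sqrt(Var[W]) = (9 - 22.5) / 8.3964 = -1.6078.
        Two-sided p = 2*Phi(z) = 0.107873.
Step 6: alpha = 0.05. fail to reject H0.

W+ = 9, W- = 36, W = min = 9, p = 0.107873, fail to reject H0.


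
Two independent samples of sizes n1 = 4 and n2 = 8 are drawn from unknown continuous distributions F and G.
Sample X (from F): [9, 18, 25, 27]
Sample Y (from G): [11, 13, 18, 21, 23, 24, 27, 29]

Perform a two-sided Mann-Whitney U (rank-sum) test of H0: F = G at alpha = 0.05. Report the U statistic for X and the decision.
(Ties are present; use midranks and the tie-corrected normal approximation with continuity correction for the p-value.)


Step 1: Combine and sort all 12 observations; assign midranks.
sorted (value, group): (9,X), (11,Y), (13,Y), (18,X), (18,Y), (21,Y), (23,Y), (24,Y), (25,X), (27,X), (27,Y), (29,Y)
ranks: 9->1, 11->2, 13->3, 18->4.5, 18->4.5, 21->6, 23->7, 24->8, 25->9, 27->10.5, 27->10.5, 29->12
Step 2: Rank sum for X: R1 = 1 + 4.5 + 9 + 10.5 = 25.
Step 3: U_X = R1 - n1(n1+1)/2 = 25 - 4*5/2 = 25 - 10 = 15.
       U_Y = n1*n2 - U_X = 32 - 15 = 17.
Step 4: Ties are present, so use the tie-corrected normal approximation (with continuity correction) for the p-value.
Step 5: p-value = 0.932087; compare to alpha = 0.05. fail to reject H0.

U_X = 15, p = 0.932087, fail to reject H0 at alpha = 0.05.


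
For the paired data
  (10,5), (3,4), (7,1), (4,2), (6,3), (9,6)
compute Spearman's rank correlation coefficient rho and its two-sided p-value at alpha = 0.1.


Step 1: Rank x and y separately (midranks; no ties here).
rank(x): 10->6, 3->1, 7->4, 4->2, 6->3, 9->5
rank(y): 5->5, 4->4, 1->1, 2->2, 3->3, 6->6
Step 2: d_i = R_x(i) - R_y(i); compute d_i^2.
  (6-5)^2=1, (1-4)^2=9, (4-1)^2=9, (2-2)^2=0, (3-3)^2=0, (5-6)^2=1
sum(d^2) = 20.
Step 3: rho = 1 - 6*20 / (6*(6^2 - 1)) = 1 - 120/210 = 0.428571.
Step 4: Under H0, t = rho * sqrt((n-2)/(1-rho^2)) = 0.9487 ~ t(4).
Step 5: Two-sided p-value from the t-distribution with 4 df = 0.396501.
Step 6: alpha = 0.1. fail to reject H0.

rho = 0.4286, p = 0.396501, fail to reject H0 at alpha = 0.1.


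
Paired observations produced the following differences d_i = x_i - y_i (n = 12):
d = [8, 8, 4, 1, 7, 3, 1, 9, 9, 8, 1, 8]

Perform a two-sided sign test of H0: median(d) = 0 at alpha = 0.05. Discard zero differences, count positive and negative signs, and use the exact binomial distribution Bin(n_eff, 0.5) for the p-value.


Step 1: Discard zero differences. Original n = 12; n_eff = number of nonzero differences = 12.
Nonzero differences (with sign): +8, +8, +4, +1, +7, +3, +1, +9, +9, +8, +1, +8
Step 2: Count signs: positive = 12, negative = 0.
Step 3: Under H0: P(positive) = 0.5, so the number of positives S ~ Bin(12, 0.5).
Step 4: Two-sided exact p-value = sum of Bin(12,0.5) probabilities at or below the observed probability = 0.000488.
Step 5: alpha = 0.05. reject H0.

n_eff = 12, pos = 12, neg = 0, p = 0.000488, reject H0.


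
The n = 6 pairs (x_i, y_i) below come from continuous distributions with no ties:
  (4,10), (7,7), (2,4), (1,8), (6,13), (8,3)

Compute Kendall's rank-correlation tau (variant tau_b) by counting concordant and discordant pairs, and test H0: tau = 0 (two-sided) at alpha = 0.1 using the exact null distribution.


Step 1: Enumerate the 15 unordered pairs (i,j) with i<j and classify each by sign(x_j-x_i) * sign(y_j-y_i).
  (1,2):dx=+3,dy=-3->D; (1,3):dx=-2,dy=-6->C; (1,4):dx=-3,dy=-2->C; (1,5):dx=+2,dy=+3->C
  (1,6):dx=+4,dy=-7->D; (2,3):dx=-5,dy=-3->C; (2,4):dx=-6,dy=+1->D; (2,5):dx=-1,dy=+6->D
  (2,6):dx=+1,dy=-4->D; (3,4):dx=-1,dy=+4->D; (3,5):dx=+4,dy=+9->C; (3,6):dx=+6,dy=-1->D
  (4,5):dx=+5,dy=+5->C; (4,6):dx=+7,dy=-5->D; (5,6):dx=+2,dy=-10->D
Step 2: C = 6, D = 9, total pairs = 15.
Step 3: tau = (C - D)/(n(n-1)/2) = (6 - 9)/15 = -0.200000.
Step 4: Exact two-sided p-value (enumerate n! = 720 permutations of y under H0): p = 0.719444.
Step 5: alpha = 0.1. fail to reject H0.

tau_b = -0.2000 (C=6, D=9), p = 0.719444, fail to reject H0.


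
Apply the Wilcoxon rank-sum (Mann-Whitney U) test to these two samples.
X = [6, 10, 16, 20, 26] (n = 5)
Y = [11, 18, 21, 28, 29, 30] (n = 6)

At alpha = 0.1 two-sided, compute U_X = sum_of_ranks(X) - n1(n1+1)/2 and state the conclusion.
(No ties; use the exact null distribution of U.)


Step 1: Combine and sort all 11 observations; assign midranks.
sorted (value, group): (6,X), (10,X), (11,Y), (16,X), (18,Y), (20,X), (21,Y), (26,X), (28,Y), (29,Y), (30,Y)
ranks: 6->1, 10->2, 11->3, 16->4, 18->5, 20->6, 21->7, 26->8, 28->9, 29->10, 30->11
Step 2: Rank sum for X: R1 = 1 + 2 + 4 + 6 + 8 = 21.
Step 3: U_X = R1 - n1(n1+1)/2 = 21 - 5*6/2 = 21 - 15 = 6.
       U_Y = n1*n2 - U_X = 30 - 6 = 24.
Step 4: No ties, so the exact null distribution of U (based on enumerating the C(11,5) = 462 equally likely rank assignments) gives the two-sided p-value.
Step 5: p-value = 0.125541; compare to alpha = 0.1. fail to reject H0.

U_X = 6, p = 0.125541, fail to reject H0 at alpha = 0.1.


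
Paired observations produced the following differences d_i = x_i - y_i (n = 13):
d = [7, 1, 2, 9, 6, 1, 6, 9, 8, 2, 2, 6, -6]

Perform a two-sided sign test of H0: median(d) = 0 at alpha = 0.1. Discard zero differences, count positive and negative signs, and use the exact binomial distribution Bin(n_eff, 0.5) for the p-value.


Step 1: Discard zero differences. Original n = 13; n_eff = number of nonzero differences = 13.
Nonzero differences (with sign): +7, +1, +2, +9, +6, +1, +6, +9, +8, +2, +2, +6, -6
Step 2: Count signs: positive = 12, negative = 1.
Step 3: Under H0: P(positive) = 0.5, so the number of positives S ~ Bin(13, 0.5).
Step 4: Two-sided exact p-value = sum of Bin(13,0.5) probabilities at or below the observed probability = 0.003418.
Step 5: alpha = 0.1. reject H0.

n_eff = 13, pos = 12, neg = 1, p = 0.003418, reject H0.


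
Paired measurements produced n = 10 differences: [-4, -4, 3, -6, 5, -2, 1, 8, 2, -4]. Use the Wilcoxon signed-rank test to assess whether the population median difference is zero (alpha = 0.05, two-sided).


Step 1: Drop any zero differences (none here) and take |d_i|.
|d| = [4, 4, 3, 6, 5, 2, 1, 8, 2, 4]
Step 2: Midrank |d_i| (ties get averaged ranks).
ranks: |4|->6, |4|->6, |3|->4, |6|->9, |5|->8, |2|->2.5, |1|->1, |8|->10, |2|->2.5, |4|->6
Step 3: Attach original signs; sum ranks with positive sign and with negative sign.
W+ = 4 + 8 + 1 + 10 + 2.5 = 25.5
W- = 6 + 6 + 9 + 2.5 + 6 = 29.5
(Check: W+ + W- = 55 should equal n(n+1)/2 = 55.)
Step 4: Test statistic W = min(W+, W-) = 25.5.
Step 5: Ties in |d|, so use the tie-corrected normal approximation.
        E[W] = n(n+1)/4 = 10*11/4 = 27.5.
        Tie groups: |d|=2 (t=2), |d|=4 (t=3); sum(t^3 - t) = 30.
        Var[W] = n(n+1)(2n+1)/24 - sum(t^3-t)/48 = 2310/24 - 30/48 = 95.625.
        z = (W - E[W]) / sqrt(Var[W]) = (25.5 - 27.5) / 9.7788 = -0.2045.
        Two-sided p = 2*Phi(z) = 0.837944.
Step 6: alpha = 0.05. fail to reject H0.

W+ = 25.5, W- = 29.5, W = min = 25.5, p = 0.837944, fail to reject H0.


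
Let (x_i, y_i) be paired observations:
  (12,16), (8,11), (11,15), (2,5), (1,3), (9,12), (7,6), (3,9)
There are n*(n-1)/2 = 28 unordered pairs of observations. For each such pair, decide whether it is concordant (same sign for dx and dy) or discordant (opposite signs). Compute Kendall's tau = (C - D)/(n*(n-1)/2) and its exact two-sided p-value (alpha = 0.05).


Step 1: Enumerate the 28 unordered pairs (i,j) with i<j and classify each by sign(x_j-x_i) * sign(y_j-y_i).
  (1,2):dx=-4,dy=-5->C; (1,3):dx=-1,dy=-1->C; (1,4):dx=-10,dy=-11->C; (1,5):dx=-11,dy=-13->C
  (1,6):dx=-3,dy=-4->C; (1,7):dx=-5,dy=-10->C; (1,8):dx=-9,dy=-7->C; (2,3):dx=+3,dy=+4->C
  (2,4):dx=-6,dy=-6->C; (2,5):dx=-7,dy=-8->C; (2,6):dx=+1,dy=+1->C; (2,7):dx=-1,dy=-5->C
  (2,8):dx=-5,dy=-2->C; (3,4):dx=-9,dy=-10->C; (3,5):dx=-10,dy=-12->C; (3,6):dx=-2,dy=-3->C
  (3,7):dx=-4,dy=-9->C; (3,8):dx=-8,dy=-6->C; (4,5):dx=-1,dy=-2->C; (4,6):dx=+7,dy=+7->C
  (4,7):dx=+5,dy=+1->C; (4,8):dx=+1,dy=+4->C; (5,6):dx=+8,dy=+9->C; (5,7):dx=+6,dy=+3->C
  (5,8):dx=+2,dy=+6->C; (6,7):dx=-2,dy=-6->C; (6,8):dx=-6,dy=-3->C; (7,8):dx=-4,dy=+3->D
Step 2: C = 27, D = 1, total pairs = 28.
Step 3: tau = (C - D)/(n(n-1)/2) = (27 - 1)/28 = 0.928571.
Step 4: Exact two-sided p-value (enumerate n! = 40320 permutations of y under H0): p = 0.000397.
Step 5: alpha = 0.05. reject H0.

tau_b = 0.9286 (C=27, D=1), p = 0.000397, reject H0.


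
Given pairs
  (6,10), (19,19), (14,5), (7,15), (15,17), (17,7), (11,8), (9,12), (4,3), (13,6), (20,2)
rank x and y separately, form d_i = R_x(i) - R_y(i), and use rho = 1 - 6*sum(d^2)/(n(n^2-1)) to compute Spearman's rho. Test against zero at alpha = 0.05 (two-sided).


Step 1: Rank x and y separately (midranks; no ties here).
rank(x): 6->2, 19->10, 14->7, 7->3, 15->8, 17->9, 11->5, 9->4, 4->1, 13->6, 20->11
rank(y): 10->7, 19->11, 5->3, 15->9, 17->10, 7->5, 8->6, 12->8, 3->2, 6->4, 2->1
Step 2: d_i = R_x(i) - R_y(i); compute d_i^2.
  (2-7)^2=25, (10-11)^2=1, (7-3)^2=16, (3-9)^2=36, (8-10)^2=4, (9-5)^2=16, (5-6)^2=1, (4-8)^2=16, (1-2)^2=1, (6-4)^2=4, (11-1)^2=100
sum(d^2) = 220.
Step 3: rho = 1 - 6*220 / (11*(11^2 - 1)) = 1 - 1320/1320 = 0.000000.
Step 4: Under H0, t = rho * sqrt((n-2)/(1-rho^2)) = 0.0000 ~ t(9).
Step 5: Two-sided p-value from the t-distribution with 9 df = 1.000000.
Step 6: alpha = 0.05. fail to reject H0.

rho = 0.0000, p = 1.000000, fail to reject H0 at alpha = 0.05.


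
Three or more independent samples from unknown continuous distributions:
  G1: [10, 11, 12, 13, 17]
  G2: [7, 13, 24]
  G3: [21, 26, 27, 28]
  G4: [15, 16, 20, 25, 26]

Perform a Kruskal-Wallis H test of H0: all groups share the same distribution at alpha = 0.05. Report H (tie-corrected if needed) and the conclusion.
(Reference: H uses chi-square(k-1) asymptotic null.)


Step 1: Combine all N = 17 observations and assign midranks.
sorted (value, group, rank): (7,G2,1), (10,G1,2), (11,G1,3), (12,G1,4), (13,G1,5.5), (13,G2,5.5), (15,G4,7), (16,G4,8), (17,G1,9), (20,G4,10), (21,G3,11), (24,G2,12), (25,G4,13), (26,G3,14.5), (26,G4,14.5), (27,G3,16), (28,G3,17)
Step 2: Sum ranks within each group.
R_1 = 23.5 (n_1 = 5)
R_2 = 18.5 (n_2 = 3)
R_3 = 58.5 (n_3 = 4)
R_4 = 52.5 (n_4 = 5)
Step 3: H = 12/(N(N+1)) * sum(R_i^2/n_i) - 3(N+1)
     = 12/(17*18) * (23.5^2/5 + 18.5^2/3 + 58.5^2/4 + 52.5^2/5) - 3*18
     = 0.039216 * 1631.35 - 54
     = 9.974346.
Step 4: Ties present; correction factor C = 1 - 12/(17^3 - 17) = 0.997549. Corrected H = 9.974346 / 0.997549 = 9.998853.
Step 5: Under H0, H ~ chi^2(3); p-value = 0.018576.
Step 6: alpha = 0.05. reject H0.

H = 9.9989, df = 3, p = 0.018576, reject H0.


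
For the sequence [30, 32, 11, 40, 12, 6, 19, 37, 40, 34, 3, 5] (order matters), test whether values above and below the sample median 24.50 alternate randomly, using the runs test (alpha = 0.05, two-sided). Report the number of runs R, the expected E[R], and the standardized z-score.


Step 1: Compute median = 24.50; label A = above, B = below.
Labels in order: AABABBBAAABB  (n_A = 6, n_B = 6)
Step 2: Count runs R = 6.
Step 3: Under H0 (random ordering), E[R] = 2*n_A*n_B/(n_A+n_B) + 1 = 2*6*6/12 + 1 = 7.0000.
        Var[R] = 2*n_A*n_B*(2*n_A*n_B - n_A - n_B) / ((n_A+n_B)^2 * (n_A+n_B-1)) = 4320/1584 = 2.7273.
        SD[R] = 1.6514.
Step 4: Continuity-corrected z = (R + 0.5 - E[R]) / SD[R] = (6 + 0.5 - 7.0000) / 1.6514 = -0.3028.
Step 5: Two-sided p-value via normal approximation = 2*(1 - Phi(|z|)) = 0.762069.
Step 6: alpha = 0.05. fail to reject H0.

R = 6, z = -0.3028, p = 0.762069, fail to reject H0.


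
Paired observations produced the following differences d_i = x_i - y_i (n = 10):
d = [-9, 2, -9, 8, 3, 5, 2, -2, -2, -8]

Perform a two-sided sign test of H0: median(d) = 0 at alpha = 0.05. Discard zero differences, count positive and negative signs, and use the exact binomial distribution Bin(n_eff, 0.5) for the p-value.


Step 1: Discard zero differences. Original n = 10; n_eff = number of nonzero differences = 10.
Nonzero differences (with sign): -9, +2, -9, +8, +3, +5, +2, -2, -2, -8
Step 2: Count signs: positive = 5, negative = 5.
Step 3: Under H0: P(positive) = 0.5, so the number of positives S ~ Bin(10, 0.5).
Step 4: Two-sided exact p-value = sum of Bin(10,0.5) probabilities at or below the observed probability = 1.000000.
Step 5: alpha = 0.05. fail to reject H0.

n_eff = 10, pos = 5, neg = 5, p = 1.000000, fail to reject H0.


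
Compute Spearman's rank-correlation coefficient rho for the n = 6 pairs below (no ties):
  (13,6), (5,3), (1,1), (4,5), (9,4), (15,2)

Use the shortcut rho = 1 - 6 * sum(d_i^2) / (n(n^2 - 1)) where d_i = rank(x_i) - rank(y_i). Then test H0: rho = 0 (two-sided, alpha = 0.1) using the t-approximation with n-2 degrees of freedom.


Step 1: Rank x and y separately (midranks; no ties here).
rank(x): 13->5, 5->3, 1->1, 4->2, 9->4, 15->6
rank(y): 6->6, 3->3, 1->1, 5->5, 4->4, 2->2
Step 2: d_i = R_x(i) - R_y(i); compute d_i^2.
  (5-6)^2=1, (3-3)^2=0, (1-1)^2=0, (2-5)^2=9, (4-4)^2=0, (6-2)^2=16
sum(d^2) = 26.
Step 3: rho = 1 - 6*26 / (6*(6^2 - 1)) = 1 - 156/210 = 0.257143.
Step 4: Under H0, t = rho * sqrt((n-2)/(1-rho^2)) = 0.5322 ~ t(4).
Step 5: Two-sided p-value from the t-distribution with 4 df = 0.622787.
Step 6: alpha = 0.1. fail to reject H0.

rho = 0.2571, p = 0.622787, fail to reject H0 at alpha = 0.1.


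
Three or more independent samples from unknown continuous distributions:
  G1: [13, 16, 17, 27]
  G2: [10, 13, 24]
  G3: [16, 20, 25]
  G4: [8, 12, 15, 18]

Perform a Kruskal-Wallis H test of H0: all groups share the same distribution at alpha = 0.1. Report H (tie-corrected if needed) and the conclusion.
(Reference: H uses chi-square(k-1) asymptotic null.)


Step 1: Combine all N = 14 observations and assign midranks.
sorted (value, group, rank): (8,G4,1), (10,G2,2), (12,G4,3), (13,G1,4.5), (13,G2,4.5), (15,G4,6), (16,G1,7.5), (16,G3,7.5), (17,G1,9), (18,G4,10), (20,G3,11), (24,G2,12), (25,G3,13), (27,G1,14)
Step 2: Sum ranks within each group.
R_1 = 35 (n_1 = 4)
R_2 = 18.5 (n_2 = 3)
R_3 = 31.5 (n_3 = 3)
R_4 = 20 (n_4 = 4)
Step 3: H = 12/(N(N+1)) * sum(R_i^2/n_i) - 3(N+1)
     = 12/(14*15) * (35^2/4 + 18.5^2/3 + 31.5^2/3 + 20^2/4) - 3*15
     = 0.057143 * 851.083 - 45
     = 3.633333.
Step 4: Ties present; correction factor C = 1 - 12/(14^3 - 14) = 0.995604. Corrected H = 3.633333 / 0.995604 = 3.649375.
Step 5: Under H0, H ~ chi^2(3); p-value = 0.301899.
Step 6: alpha = 0.1. fail to reject H0.

H = 3.6494, df = 3, p = 0.301899, fail to reject H0.


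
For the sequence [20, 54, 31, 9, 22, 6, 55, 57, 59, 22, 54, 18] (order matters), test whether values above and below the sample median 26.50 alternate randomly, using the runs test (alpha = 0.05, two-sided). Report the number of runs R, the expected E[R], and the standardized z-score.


Step 1: Compute median = 26.50; label A = above, B = below.
Labels in order: BAABBBAAABAB  (n_A = 6, n_B = 6)
Step 2: Count runs R = 7.
Step 3: Under H0 (random ordering), E[R] = 2*n_A*n_B/(n_A+n_B) + 1 = 2*6*6/12 + 1 = 7.0000.
        Var[R] = 2*n_A*n_B*(2*n_A*n_B - n_A - n_B) / ((n_A+n_B)^2 * (n_A+n_B-1)) = 4320/1584 = 2.7273.
        SD[R] = 1.6514.
Step 4: R = E[R], so z = 0 with no continuity correction.
Step 5: Two-sided p-value via normal approximation = 2*(1 - Phi(|z|)) = 1.000000.
Step 6: alpha = 0.05. fail to reject H0.

R = 7, z = 0.0000, p = 1.000000, fail to reject H0.


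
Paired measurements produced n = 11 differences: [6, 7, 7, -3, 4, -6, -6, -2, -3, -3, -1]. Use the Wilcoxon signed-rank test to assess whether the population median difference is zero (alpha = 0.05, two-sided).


Step 1: Drop any zero differences (none here) and take |d_i|.
|d| = [6, 7, 7, 3, 4, 6, 6, 2, 3, 3, 1]
Step 2: Midrank |d_i| (ties get averaged ranks).
ranks: |6|->8, |7|->10.5, |7|->10.5, |3|->4, |4|->6, |6|->8, |6|->8, |2|->2, |3|->4, |3|->4, |1|->1
Step 3: Attach original signs; sum ranks with positive sign and with negative sign.
W+ = 8 + 10.5 + 10.5 + 6 = 35
W- = 4 + 8 + 8 + 2 + 4 + 4 + 1 = 31
(Check: W+ + W- = 66 should equal n(n+1)/2 = 66.)
Step 4: Test statistic W = min(W+, W-) = 31.
Step 5: Ties in |d|, so use the tie-corrected normal approximation.
        E[W] = n(n+1)/4 = 11*12/4 = 33.
        Tie groups: |d|=3 (t=3), |d|=6 (t=3), |d|=7 (t=2); sum(t^3 - t) = 54.
        Var[W] = n(n+1)(2n+1)/24 - sum(t^3-t)/48 = 3036/24 - 54/48 = 125.375.
        z = (W - E[W]) / sqrt(Var[W]) = (31 - 33) / 11.1971 = -0.1786.
        Two-sided p = 2*Phi(z) = 0.858238.
Step 6: alpha = 0.05. fail to reject H0.

W+ = 35, W- = 31, W = min = 31, p = 0.858238, fail to reject H0.


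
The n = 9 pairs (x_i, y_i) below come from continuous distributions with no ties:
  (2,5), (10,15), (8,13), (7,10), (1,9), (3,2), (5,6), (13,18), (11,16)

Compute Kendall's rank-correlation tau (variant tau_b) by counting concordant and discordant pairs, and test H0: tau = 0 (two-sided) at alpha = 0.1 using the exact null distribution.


Step 1: Enumerate the 36 unordered pairs (i,j) with i<j and classify each by sign(x_j-x_i) * sign(y_j-y_i).
  (1,2):dx=+8,dy=+10->C; (1,3):dx=+6,dy=+8->C; (1,4):dx=+5,dy=+5->C; (1,5):dx=-1,dy=+4->D
  (1,6):dx=+1,dy=-3->D; (1,7):dx=+3,dy=+1->C; (1,8):dx=+11,dy=+13->C; (1,9):dx=+9,dy=+11->C
  (2,3):dx=-2,dy=-2->C; (2,4):dx=-3,dy=-5->C; (2,5):dx=-9,dy=-6->C; (2,6):dx=-7,dy=-13->C
  (2,7):dx=-5,dy=-9->C; (2,8):dx=+3,dy=+3->C; (2,9):dx=+1,dy=+1->C; (3,4):dx=-1,dy=-3->C
  (3,5):dx=-7,dy=-4->C; (3,6):dx=-5,dy=-11->C; (3,7):dx=-3,dy=-7->C; (3,8):dx=+5,dy=+5->C
  (3,9):dx=+3,dy=+3->C; (4,5):dx=-6,dy=-1->C; (4,6):dx=-4,dy=-8->C; (4,7):dx=-2,dy=-4->C
  (4,8):dx=+6,dy=+8->C; (4,9):dx=+4,dy=+6->C; (5,6):dx=+2,dy=-7->D; (5,7):dx=+4,dy=-3->D
  (5,8):dx=+12,dy=+9->C; (5,9):dx=+10,dy=+7->C; (6,7):dx=+2,dy=+4->C; (6,8):dx=+10,dy=+16->C
  (6,9):dx=+8,dy=+14->C; (7,8):dx=+8,dy=+12->C; (7,9):dx=+6,dy=+10->C; (8,9):dx=-2,dy=-2->C
Step 2: C = 32, D = 4, total pairs = 36.
Step 3: tau = (C - D)/(n(n-1)/2) = (32 - 4)/36 = 0.777778.
Step 4: Exact two-sided p-value (enumerate n! = 362880 permutations of y under H0): p = 0.002425.
Step 5: alpha = 0.1. reject H0.

tau_b = 0.7778 (C=32, D=4), p = 0.002425, reject H0.


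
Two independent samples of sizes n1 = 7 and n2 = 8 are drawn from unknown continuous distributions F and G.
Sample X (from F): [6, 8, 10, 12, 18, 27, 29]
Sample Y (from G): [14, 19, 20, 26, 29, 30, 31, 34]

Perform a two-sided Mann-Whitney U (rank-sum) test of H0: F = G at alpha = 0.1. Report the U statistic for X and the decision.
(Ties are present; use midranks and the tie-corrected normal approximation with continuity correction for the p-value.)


Step 1: Combine and sort all 15 observations; assign midranks.
sorted (value, group): (6,X), (8,X), (10,X), (12,X), (14,Y), (18,X), (19,Y), (20,Y), (26,Y), (27,X), (29,X), (29,Y), (30,Y), (31,Y), (34,Y)
ranks: 6->1, 8->2, 10->3, 12->4, 14->5, 18->6, 19->7, 20->8, 26->9, 27->10, 29->11.5, 29->11.5, 30->13, 31->14, 34->15
Step 2: Rank sum for X: R1 = 1 + 2 + 3 + 4 + 6 + 10 + 11.5 = 37.5.
Step 3: U_X = R1 - n1(n1+1)/2 = 37.5 - 7*8/2 = 37.5 - 28 = 9.5.
       U_Y = n1*n2 - U_X = 56 - 9.5 = 46.5.
Step 4: Ties are present, so use the tie-corrected normal approximation (with continuity correction) for the p-value.
Step 5: p-value = 0.037073; compare to alpha = 0.1. reject H0.

U_X = 9.5, p = 0.037073, reject H0 at alpha = 0.1.


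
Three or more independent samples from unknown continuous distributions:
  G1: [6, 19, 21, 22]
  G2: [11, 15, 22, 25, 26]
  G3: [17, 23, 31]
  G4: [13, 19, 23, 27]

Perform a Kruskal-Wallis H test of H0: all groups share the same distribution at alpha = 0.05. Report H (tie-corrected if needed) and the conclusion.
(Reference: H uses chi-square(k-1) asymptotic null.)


Step 1: Combine all N = 16 observations and assign midranks.
sorted (value, group, rank): (6,G1,1), (11,G2,2), (13,G4,3), (15,G2,4), (17,G3,5), (19,G1,6.5), (19,G4,6.5), (21,G1,8), (22,G1,9.5), (22,G2,9.5), (23,G3,11.5), (23,G4,11.5), (25,G2,13), (26,G2,14), (27,G4,15), (31,G3,16)
Step 2: Sum ranks within each group.
R_1 = 25 (n_1 = 4)
R_2 = 42.5 (n_2 = 5)
R_3 = 32.5 (n_3 = 3)
R_4 = 36 (n_4 = 4)
Step 3: H = 12/(N(N+1)) * sum(R_i^2/n_i) - 3(N+1)
     = 12/(16*17) * (25^2/4 + 42.5^2/5 + 32.5^2/3 + 36^2/4) - 3*17
     = 0.044118 * 1193.58 - 51
     = 1.658088.
Step 4: Ties present; correction factor C = 1 - 18/(16^3 - 16) = 0.995588. Corrected H = 1.658088 / 0.995588 = 1.665436.
Step 5: Under H0, H ~ chi^2(3); p-value = 0.644645.
Step 6: alpha = 0.05. fail to reject H0.

H = 1.6654, df = 3, p = 0.644645, fail to reject H0.
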